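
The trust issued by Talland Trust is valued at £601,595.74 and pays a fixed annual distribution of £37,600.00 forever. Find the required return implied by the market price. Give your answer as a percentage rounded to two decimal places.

6.25%

P = C/r ⇒ r = C/P = £37,600.00/£601,595.74 = 0.062500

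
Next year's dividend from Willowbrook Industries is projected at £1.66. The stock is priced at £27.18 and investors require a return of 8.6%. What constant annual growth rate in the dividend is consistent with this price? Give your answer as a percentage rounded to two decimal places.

P = D₁/(r−g) ⇒ g = r − D₁/P = 0.086 − £1.66/£27.18 = 0.024926

2.49%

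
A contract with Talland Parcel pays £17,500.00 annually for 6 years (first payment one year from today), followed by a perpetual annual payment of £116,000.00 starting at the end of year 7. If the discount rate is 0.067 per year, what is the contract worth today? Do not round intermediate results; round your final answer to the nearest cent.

£1257459.12

PV of 6-year annuity: £17,500.00 × [1 − (1+0.067)^−6] / 0.067 = 84192.61844
Perpetuity value at year 6: £116,000.00 / 0.067 = 1731343.28358
PV of perpetuity: 1731343.28358 / (1+0.067)^6 = 1173266.49848
Total PV = 84192.61844 + 1173266.49848 = 1257459.11692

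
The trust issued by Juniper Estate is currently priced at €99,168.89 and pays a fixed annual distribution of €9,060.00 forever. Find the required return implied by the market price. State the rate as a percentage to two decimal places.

9.14%

P = C/r ⇒ r = C/P = €9,060.00/€99,168.89 = 0.091359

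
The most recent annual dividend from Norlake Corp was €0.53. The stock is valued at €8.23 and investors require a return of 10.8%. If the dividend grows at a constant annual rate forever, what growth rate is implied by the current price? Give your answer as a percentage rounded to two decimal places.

P = D₀(1+g)/(r−g) ⇒ P(r−g) = D₀(1+g) ⇒ g(P+D₀) = P·r − D₀
g = (P·r − D₀)/(P + D₀) = (€8.23×0.108 − €0.53) / (€8.23 + €0.53) = 0.040963

4.10%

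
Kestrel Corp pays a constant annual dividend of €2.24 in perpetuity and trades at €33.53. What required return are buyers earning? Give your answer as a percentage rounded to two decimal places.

P = C/r ⇒ r = C/P = €2.24/€33.53 = 0.066806

6.68%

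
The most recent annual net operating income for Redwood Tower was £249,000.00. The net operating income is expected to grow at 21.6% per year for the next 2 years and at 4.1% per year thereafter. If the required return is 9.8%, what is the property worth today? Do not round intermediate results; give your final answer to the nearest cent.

D_1 = 302784.00000
D_2 = 368185.34400
Terminal value at year 2: TV = D_2×(1+g_2)/(r−g_2) = 383280.94310/0.057 = 6724227.07200
P_0 = D_1/(1+r)^1 + D_2/(1+r)^2 + TV/(1+r)^2
    = 275759.56284 + 305394.92570 + 5577475.74826 = 6158630.23679

£6158630.24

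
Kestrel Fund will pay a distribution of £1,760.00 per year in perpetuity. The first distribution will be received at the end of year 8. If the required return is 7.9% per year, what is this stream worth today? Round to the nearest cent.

£13083.85

Value at end of year 7: C / r = £1,760.00 / 0.079 = £22,278.4810
Discount to today: PV = £22,278.4810 / (1 + 0.079)^7 = £22,278.4810 / 1.702747 = £13,083.85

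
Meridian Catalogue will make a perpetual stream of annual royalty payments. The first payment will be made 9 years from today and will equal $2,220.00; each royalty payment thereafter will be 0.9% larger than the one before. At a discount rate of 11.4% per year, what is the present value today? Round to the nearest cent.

Value at end of year 8: C₁ / (r − g) = $2,220.00 / (0.114 − 0.009) = $21,142.8571
Discount to today: PV = $21,142.8571 / (1 + 0.114)^8 = $21,142.8571 / 2.371819 = $8,914.20

$8914.20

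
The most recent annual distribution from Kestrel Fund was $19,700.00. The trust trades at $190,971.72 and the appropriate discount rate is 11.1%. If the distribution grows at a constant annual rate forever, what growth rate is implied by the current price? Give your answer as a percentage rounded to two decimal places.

P = D₀(1+g)/(r−g) ⇒ P(r−g) = D₀(1+g) ⇒ g(P+D₀) = P·r − D₀
g = (P·r − D₀)/(P + D₀) = ($190,971.72×0.111 − $19,700.00) / ($190,971.72 + $19,700.00) = 0.007110

0.71%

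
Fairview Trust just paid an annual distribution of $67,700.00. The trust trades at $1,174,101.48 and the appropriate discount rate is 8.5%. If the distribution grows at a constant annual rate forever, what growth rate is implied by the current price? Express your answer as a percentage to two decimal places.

P = D₀(1+g)/(r−g) ⇒ P(r−g) = D₀(1+g) ⇒ g(P+D₀) = P·r − D₀
g = (P·r − D₀)/(P + D₀) = ($1,174,101.48×0.085 − $67,700.00) / ($1,174,101.48 + $67,700.00) = 0.025848

2.58%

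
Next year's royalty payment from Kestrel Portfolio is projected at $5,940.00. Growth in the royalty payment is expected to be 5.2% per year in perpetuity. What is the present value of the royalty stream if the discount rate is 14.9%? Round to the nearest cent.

Growing perpetuity: P = D₁ / (r − g) = $5,940.0000 / (0.149 − 0.052) = $61,237.11

$61237.11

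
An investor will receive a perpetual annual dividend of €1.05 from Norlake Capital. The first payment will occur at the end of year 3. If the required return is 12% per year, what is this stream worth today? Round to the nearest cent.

€6.98

Value at end of year 2: C / r = €1.05 / 0.12 = €8.7500
Discount to today: PV = €8.7500 / (1 + 0.12)^2 = €8.7500 / 1.254400 = €6.98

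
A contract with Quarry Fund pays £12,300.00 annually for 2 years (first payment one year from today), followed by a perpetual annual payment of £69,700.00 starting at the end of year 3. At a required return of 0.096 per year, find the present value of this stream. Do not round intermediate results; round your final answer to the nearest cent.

PV of 2-year annuity: £12,300.00 × [1 − (1+0.096)^−2] / 0.096 = 21462.25159
Perpetuity value at year 2: £69,700.00 / 0.096 = 726041.66667
PV of perpetuity: 726041.66667 / (1+0.096)^2 = 604422.24102
Total PV = 21462.25159 + 604422.24102 = 625884.49260

£625884.49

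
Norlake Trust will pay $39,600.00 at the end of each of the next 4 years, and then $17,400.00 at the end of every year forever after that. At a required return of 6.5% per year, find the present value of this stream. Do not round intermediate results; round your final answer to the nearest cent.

$343745.04

PV of 4-year annuity: $39,600.00 × [1 − (1+0.065)^−4] / 0.065 = 135661.62462
Perpetuity value at year 4: $17,400.00 / 0.065 = 267692.30769
PV of perpetuity: 267692.30769 / (1+0.065)^4 = 208083.41202
Total PV = 135661.62462 + 208083.41202 = 343745.03665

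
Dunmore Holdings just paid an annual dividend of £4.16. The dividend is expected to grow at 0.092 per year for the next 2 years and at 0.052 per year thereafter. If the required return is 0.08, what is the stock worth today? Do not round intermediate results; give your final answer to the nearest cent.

£168.25

D_1 = 4.54272
D_2 = 4.96065
Terminal value at year 2: TV = D_2×(1+g_2)/(r−g_2) = 5.21860/0.028 = 186.37872
P_0 = D_1/(1+r)^1 + D_2/(1+r)^2 + TV/(1+r)^2
    = 4.20622 + 4.25296 + 159.78971 = 168.24889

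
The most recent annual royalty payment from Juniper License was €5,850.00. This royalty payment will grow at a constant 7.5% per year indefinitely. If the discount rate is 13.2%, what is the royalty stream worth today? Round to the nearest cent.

D₁ = D₀ × (1 + g) = €5,850.00 × 1.075 = €6,288.7500
Growing perpetuity: P = D₁ / (r − g) = €6,288.7500 / (0.132 − 0.075) = €110,328.95

€110328.95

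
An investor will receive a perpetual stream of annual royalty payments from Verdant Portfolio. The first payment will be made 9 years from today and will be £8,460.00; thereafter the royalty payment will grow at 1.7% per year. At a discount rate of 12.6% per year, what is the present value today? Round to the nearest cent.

Value at end of year 8: C₁ / (r − g) = £8,460.00 / (0.126 − 0.017) = £77,614.6789
Discount to today: PV = £77,614.6789 / (1 + 0.126)^8 = £77,614.6789 / 2.584087 = £30,035.63

£30035.63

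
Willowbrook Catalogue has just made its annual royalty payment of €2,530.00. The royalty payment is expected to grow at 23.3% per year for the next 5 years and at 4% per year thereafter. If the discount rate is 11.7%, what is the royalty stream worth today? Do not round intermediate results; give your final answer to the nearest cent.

D_1 = 3119.49000
D_2 = 3846.33117
D_3 = 4742.52633
D_4 = 5847.53497
D_5 = 7210.01062
Terminal value at year 5: TV = D_5×(1+g_2)/(r−g_2) = 7498.41104/0.077 = 97381.96156
P_0 = D_1/(1+r)^1 + D_2/(1+r)^2 + D_3/(1+r)^3 + D_4/(1+r)^4 + D_5/(1+r)^5 + TV/(1+r)^5
    = 2792.73948 + 3082.76435 + 3402.90819 + 3756.29883 + 4146.38895 + 56003.17544 = 73184.27524

€73184.28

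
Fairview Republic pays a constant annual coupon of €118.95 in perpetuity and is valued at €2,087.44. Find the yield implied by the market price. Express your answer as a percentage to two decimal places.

5.70%

P = C/r ⇒ r = C/P = €118.95/€2,087.44 = 0.056984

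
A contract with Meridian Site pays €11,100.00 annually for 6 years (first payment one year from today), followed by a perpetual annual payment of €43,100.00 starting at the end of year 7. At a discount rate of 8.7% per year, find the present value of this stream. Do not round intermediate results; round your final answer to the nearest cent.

PV of 6-year annuity: €11,100.00 × [1 − (1+0.087)^−6] / 0.087 = 50242.23665
Perpetuity value at year 6: €43,100.00 / 0.087 = 495402.29885
PV of perpetuity: 495402.29885 / (1+0.087)^6 = 300317.57816
Total PV = 50242.23665 + 300317.57816 = 350559.81481

€350559.81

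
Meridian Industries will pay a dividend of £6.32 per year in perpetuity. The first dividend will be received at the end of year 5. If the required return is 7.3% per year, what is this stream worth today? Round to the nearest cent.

Value at end of year 4: C / r = £6.32 / 0.073 = £86.5753
Discount to today: PV = £86.5753 / (1 + 0.073)^4 = £86.5753 / 1.325558 = £65.31

£65.31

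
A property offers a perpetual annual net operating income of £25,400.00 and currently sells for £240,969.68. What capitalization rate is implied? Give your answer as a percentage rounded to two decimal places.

10.54%

P = C/r ⇒ r = C/P = £25,400.00/£240,969.68 = 0.105407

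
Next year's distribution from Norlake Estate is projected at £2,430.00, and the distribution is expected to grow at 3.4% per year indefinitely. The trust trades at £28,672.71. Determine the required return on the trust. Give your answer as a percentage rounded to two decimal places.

P = D₁/(r − g) ⇒ r = D₁/P + g = £2,430.0000/£28,672.71 + 0.034 = 0.084750 + 0.034 = 0.118750

11.87%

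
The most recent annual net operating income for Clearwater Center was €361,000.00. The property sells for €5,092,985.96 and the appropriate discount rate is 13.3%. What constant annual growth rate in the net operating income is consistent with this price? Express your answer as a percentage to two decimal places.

P = D₀(1+g)/(r−g) ⇒ P(r−g) = D₀(1+g) ⇒ g(P+D₀) = P·r − D₀
g = (P·r − D₀)/(P + D₀) = (€5,092,985.96×0.133 − €361,000.00) / (€5,092,985.96 + €361,000.00) = 0.058007

5.80%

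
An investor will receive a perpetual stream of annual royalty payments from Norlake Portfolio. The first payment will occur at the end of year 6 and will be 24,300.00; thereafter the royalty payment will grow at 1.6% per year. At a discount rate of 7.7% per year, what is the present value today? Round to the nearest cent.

Value at end of year 5: C₁ / (r − g) = 24,300.00 / (0.077 − 0.016) = 398,360.6557
Discount to today: PV = 398,360.6557 / (1 + 0.077)^5 = 398,360.6557 / 1.449034 = 274,914.67

274914.67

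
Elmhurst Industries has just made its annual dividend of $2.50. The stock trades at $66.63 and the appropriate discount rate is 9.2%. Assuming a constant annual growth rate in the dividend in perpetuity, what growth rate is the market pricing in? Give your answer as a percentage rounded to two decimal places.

P = D₀(1+g)/(r−g) ⇒ P(r−g) = D₀(1+g) ⇒ g(P+D₀) = P·r − D₀
g = (P·r − D₀)/(P + D₀) = ($66.63×0.092 − $2.50) / ($66.63 + $2.50) = 0.052509

5.25%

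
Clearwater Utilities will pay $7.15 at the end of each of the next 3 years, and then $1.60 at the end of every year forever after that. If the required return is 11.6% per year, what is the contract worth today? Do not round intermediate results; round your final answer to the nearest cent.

$27.22

PV of 3-year annuity: $7.15 × [1 − (1+0.116)^−3] / 0.116 = 17.29183
Perpetuity value at year 3: $1.60 / 0.116 = 13.79310
PV of perpetuity: 13.79310 / (1+0.116)^3 = 9.92360
Total PV = 17.29183 + 9.92360 = 27.21543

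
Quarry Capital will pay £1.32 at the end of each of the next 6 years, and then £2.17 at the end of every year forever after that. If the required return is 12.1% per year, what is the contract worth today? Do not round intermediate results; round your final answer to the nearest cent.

£14.45

PV of 6-year annuity: £1.32 × [1 − (1+0.121)^−6] / 0.121 = 5.41172
Perpetuity value at year 6: £2.17 / 0.121 = 17.93388
PV of perpetuity: 17.93388 / (1+0.121)^6 = 9.03734
Total PV = 5.41172 + 9.03734 = 14.44906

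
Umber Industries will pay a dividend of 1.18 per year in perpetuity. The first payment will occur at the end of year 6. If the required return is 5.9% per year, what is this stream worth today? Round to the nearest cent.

15.02

Value at end of year 5: C / r = 1.18 / 0.059 = 20.0000
Discount to today: PV = 20.0000 / (1 + 0.059)^5 = 20.0000 / 1.331925 = 15.02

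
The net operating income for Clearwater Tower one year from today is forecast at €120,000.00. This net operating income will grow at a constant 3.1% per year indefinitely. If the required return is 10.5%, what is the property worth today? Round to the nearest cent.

Growing perpetuity: P = D₁ / (r − g) = €120,000.0000 / (0.105 − 0.031) = €1,621,621.62

€1621621.62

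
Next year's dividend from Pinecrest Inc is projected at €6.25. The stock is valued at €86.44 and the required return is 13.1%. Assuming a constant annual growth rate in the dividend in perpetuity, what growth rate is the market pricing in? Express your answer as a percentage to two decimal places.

5.87%

P = D₁/(r−g) ⇒ g = r − D₁/P = 0.131 − €6.25/€86.44 = 0.058696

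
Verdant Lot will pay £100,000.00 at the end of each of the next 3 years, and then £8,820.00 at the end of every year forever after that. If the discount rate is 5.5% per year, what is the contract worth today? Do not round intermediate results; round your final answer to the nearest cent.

PV of 3-year annuity: £100,000.00 × [1 − (1+0.055)^−3] / 0.055 = 269793.33785
Perpetuity value at year 3: £8,820.00 / 0.055 = 160363.63636
PV of perpetuity: 160363.63636 / (1+0.055)^3 = 136567.86397
Total PV = 269793.33785 + 136567.86397 = 406361.20181

£406361.20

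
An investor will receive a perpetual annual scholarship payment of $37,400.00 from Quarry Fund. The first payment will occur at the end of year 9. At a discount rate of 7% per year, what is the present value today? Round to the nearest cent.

$310959.15

Value at end of year 8: C / r = $37,400.00 / 0.07 = $534,285.7143
Discount to today: PV = $534,285.7143 / (1 + 0.07)^8 = $534,285.7143 / 1.718186 = $310,959.15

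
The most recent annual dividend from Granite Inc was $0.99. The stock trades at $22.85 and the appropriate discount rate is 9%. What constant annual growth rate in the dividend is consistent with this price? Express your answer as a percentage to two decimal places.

P = D₀(1+g)/(r−g) ⇒ P(r−g) = D₀(1+g) ⇒ g(P+D₀) = P·r − D₀
g = (P·r − D₀)/(P + D₀) = ($22.85×0.09 − $0.99) / ($22.85 + $0.99) = 0.044736

4.47%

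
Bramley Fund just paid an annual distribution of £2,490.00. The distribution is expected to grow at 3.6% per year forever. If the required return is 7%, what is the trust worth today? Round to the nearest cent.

£75871.76

D₁ = D₀ × (1 + g) = £2,490.00 × 1.036 = £2,579.6400
Growing perpetuity: P = D₁ / (r − g) = £2,579.6400 / (0.07 − 0.036) = £75,871.76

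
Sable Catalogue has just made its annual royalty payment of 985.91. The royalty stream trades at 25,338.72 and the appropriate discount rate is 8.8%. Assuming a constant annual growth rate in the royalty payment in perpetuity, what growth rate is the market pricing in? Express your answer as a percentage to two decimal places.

4.73%

P = D₀(1+g)/(r−g) ⇒ P(r−g) = D₀(1+g) ⇒ g(P+D₀) = P·r − D₀
g = (P·r − D₀)/(P + D₀) = (25,338.72×0.088 − 985.91) / (25,338.72 + 985.91) = 0.047252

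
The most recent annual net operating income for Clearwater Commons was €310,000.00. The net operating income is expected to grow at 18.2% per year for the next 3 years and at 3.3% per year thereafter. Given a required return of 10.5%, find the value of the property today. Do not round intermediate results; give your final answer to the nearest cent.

D_1 = 366420.00000
D_2 = 433108.44000
D_3 = 511934.17608
Terminal value at year 3: TV = D_3×(1+g_2)/(r−g_2) = 528828.00389/0.072 = 7344833.38737
P_0 = D_1/(1+r)^1 + D_2/(1+r)^2 + D_3/(1+r)^3 + TV/(1+r)^3
    = 331601.80995 + 354708.90440 + 379426.17648 + 5443711.67082 = 6509448.56166

€6509448.56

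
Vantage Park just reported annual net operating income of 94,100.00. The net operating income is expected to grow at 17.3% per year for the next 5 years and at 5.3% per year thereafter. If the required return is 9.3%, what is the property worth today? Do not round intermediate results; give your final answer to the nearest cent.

4110991.48

D_1 = 110379.30000
D_2 = 129474.91890
D_3 = 151874.07987
D_4 = 178148.29569
D_5 = 208967.95084
Terminal value at year 5: TV = D_5×(1+g_2)/(r−g_2) = 220043.25224/0.04 = 5501081.30589
P_0 = D_1/(1+r)^1 + D_2/(1+r)^2 + D_3/(1+r)^3 + D_4/(1+r)^4 + D_5/(1+r)^5 + TV/(1+r)^5
    = 100987.46569 + 108379.04598 + 116311.63855 + 124824.84174 + 133961.15220 + 3526527.33171 = 4110991.47586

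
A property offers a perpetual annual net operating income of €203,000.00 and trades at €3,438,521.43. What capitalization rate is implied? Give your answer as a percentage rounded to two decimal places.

P = C/r ⇒ r = C/P = €203,000.00/€3,438,521.43 = 0.059037

5.90%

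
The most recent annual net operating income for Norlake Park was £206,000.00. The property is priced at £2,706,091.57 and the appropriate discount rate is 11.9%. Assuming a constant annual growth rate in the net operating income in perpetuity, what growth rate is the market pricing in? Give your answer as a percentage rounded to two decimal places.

3.98%

P = D₀(1+g)/(r−g) ⇒ P(r−g) = D₀(1+g) ⇒ g(P+D₀) = P·r − D₀
g = (P·r − D₀)/(P + D₀) = (£2,706,091.57×0.119 − £206,000.00) / (£2,706,091.57 + £206,000.00) = 0.039842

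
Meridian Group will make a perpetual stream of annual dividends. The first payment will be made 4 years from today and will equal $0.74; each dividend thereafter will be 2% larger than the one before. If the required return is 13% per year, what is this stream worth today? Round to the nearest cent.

$4.66

Value at end of year 3: C₁ / (r − g) = $0.74 / (0.13 − 0.02) = $6.7273
Discount to today: PV = $6.7273 / (1 + 0.13)^3 = $6.7273 / 1.442897 = $4.66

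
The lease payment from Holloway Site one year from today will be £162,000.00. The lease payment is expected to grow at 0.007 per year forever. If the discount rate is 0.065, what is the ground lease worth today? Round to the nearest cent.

£2793103.45

Growing perpetuity: P = D₁ / (r − g) = £162,000.0000 / (0.065 − 0.007) = £2,793,103.45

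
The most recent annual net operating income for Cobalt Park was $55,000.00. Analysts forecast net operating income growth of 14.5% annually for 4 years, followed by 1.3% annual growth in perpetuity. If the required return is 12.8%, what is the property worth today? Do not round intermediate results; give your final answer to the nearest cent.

$742766.18

D_1 = 62975.00000
D_2 = 72106.37500
D_3 = 82561.79938
D_4 = 94533.26028
Terminal value at year 4: TV = D_4×(1+g_2)/(r−g_2) = 95762.19267/0.115 = 832714.71885
P_0 = D_1/(1+r)^1 + D_2/(1+r)^2 + D_3/(1+r)^3 + D_4/(1+r)^4 + TV/(1+r)^4
    = 55828.90071 + 56670.29372 + 57524.36729 + 58391.31254 + 514351.30093 = 742766.17519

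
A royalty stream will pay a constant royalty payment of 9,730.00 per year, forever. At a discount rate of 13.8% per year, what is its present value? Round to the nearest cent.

70507.25

Level perpetuity: PV = C / r = 9,730.00 / 0.138 = 70,507.25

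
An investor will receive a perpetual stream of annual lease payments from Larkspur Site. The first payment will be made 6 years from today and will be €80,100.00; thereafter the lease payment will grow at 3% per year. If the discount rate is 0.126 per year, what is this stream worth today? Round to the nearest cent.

€460966.46

Value at end of year 5: C₁ / (r − g) = €80,100.00 / (0.126 − 0.03) = €834,375.0000
Discount to today: PV = €834,375.0000 / (1 + 0.126)^5 = €834,375.0000 / 1.810056 = €460,966.46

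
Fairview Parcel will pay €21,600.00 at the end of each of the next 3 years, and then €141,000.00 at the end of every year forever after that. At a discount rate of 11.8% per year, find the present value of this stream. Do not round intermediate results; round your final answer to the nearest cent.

€907148.12

PV of 3-year annuity: €21,600.00 × [1 − (1+0.118)^−3] / 0.118 = 52058.37688
Perpetuity value at year 3: €141,000.00 / 0.118 = 1194915.25424
PV of perpetuity: 1194915.25424 / (1+0.118)^3 = 855089.73846
Total PV = 52058.37688 + 855089.73846 = 907148.11535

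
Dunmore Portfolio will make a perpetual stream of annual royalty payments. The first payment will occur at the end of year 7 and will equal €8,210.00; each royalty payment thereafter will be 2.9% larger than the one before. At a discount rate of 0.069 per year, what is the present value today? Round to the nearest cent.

Value at end of year 6: C₁ / (r − g) = €8,210.00 / (0.069 − 0.029) = €205,250.0000
Discount to today: PV = €205,250.0000 / (1 + 0.069)^6 = €205,250.0000 / 1.492335 = €137,536.17

€137536.17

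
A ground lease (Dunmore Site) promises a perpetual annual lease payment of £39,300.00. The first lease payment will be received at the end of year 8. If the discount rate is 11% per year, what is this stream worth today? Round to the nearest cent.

Value at end of year 7: C / r = £39,300.00 / 0.11 = £357,272.7273
Discount to today: PV = £357,272.7273 / (1 + 0.11)^7 = £357,272.7273 / 2.076160 = £172,083.41

£172083.41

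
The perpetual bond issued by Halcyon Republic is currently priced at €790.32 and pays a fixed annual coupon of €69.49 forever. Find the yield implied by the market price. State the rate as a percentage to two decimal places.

8.79%

P = C/r ⇒ r = C/P = €69.49/€790.32 = 0.087926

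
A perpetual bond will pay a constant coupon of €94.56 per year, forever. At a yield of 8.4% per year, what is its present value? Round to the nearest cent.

Level perpetuity: PV = C / r = €94.56 / 0.084 = €1,125.71

€1125.71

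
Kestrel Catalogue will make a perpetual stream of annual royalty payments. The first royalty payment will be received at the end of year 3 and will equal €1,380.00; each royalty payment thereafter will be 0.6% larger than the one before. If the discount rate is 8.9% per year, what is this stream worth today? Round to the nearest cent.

€14019.91

Value at end of year 2: C₁ / (r − g) = €1,380.00 / (0.089 − 0.006) = €16,626.5060
Discount to today: PV = €16,626.5060 / (1 + 0.089)^2 = €16,626.5060 / 1.185921 = €14,019.91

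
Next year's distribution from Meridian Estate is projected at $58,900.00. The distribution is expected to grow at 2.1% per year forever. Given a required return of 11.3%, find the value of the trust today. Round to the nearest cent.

Growing perpetuity: P = D₁ / (r − g) = $58,900.0000 / (0.113 − 0.021) = $640,217.39

$640217.39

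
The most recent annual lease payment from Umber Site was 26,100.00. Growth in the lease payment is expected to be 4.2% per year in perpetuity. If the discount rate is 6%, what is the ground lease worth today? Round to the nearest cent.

1510900.00

D₁ = D₀ × (1 + g) = 26,100.00 × 1.042 = 27,196.2000
Growing perpetuity: P = D₁ / (r − g) = 27,196.2000 / (0.06 − 0.042) = 1,510,900.00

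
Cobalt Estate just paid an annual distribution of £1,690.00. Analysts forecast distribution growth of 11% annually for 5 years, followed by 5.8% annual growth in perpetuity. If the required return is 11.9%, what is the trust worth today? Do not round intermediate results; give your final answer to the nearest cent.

£36400.14

D_1 = 1875.90000
D_2 = 2082.24900
D_3 = 2311.29639
D_4 = 2565.53899
D_5 = 2847.74828
Terminal value at year 5: TV = D_5×(1+g_2)/(r−g_2) = 3012.91768/0.061 = 49392.09316
P_0 = D_1/(1+r)^1 + D_2/(1+r)^2 + D_3/(1+r)^3 + D_4/(1+r)^4 + D_5/(1+r)^5 + TV/(1+r)^5
    = 1676.40751 + 1662.92434 + 1649.54961 + 1636.28245 + 1623.12201 + 28151.85381 = 36400.13972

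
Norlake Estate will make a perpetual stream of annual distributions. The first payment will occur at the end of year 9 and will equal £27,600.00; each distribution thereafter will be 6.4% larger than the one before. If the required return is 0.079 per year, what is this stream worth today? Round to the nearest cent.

Value at end of year 8: C₁ / (r − g) = £27,600.00 / (0.079 − 0.064) = £1,840,000.0000
Discount to today: PV = £1,840,000.0000 / (1 + 0.079)^8 = £1,840,000.0000 / 1.837264 = £1,001,489.19

£1001489.19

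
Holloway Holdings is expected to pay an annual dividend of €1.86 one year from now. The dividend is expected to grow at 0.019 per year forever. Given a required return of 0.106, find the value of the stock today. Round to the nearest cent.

Growing perpetuity: P = D₁ / (r − g) = €1.8600 / (0.106 − 0.019) = €21.38

€21.38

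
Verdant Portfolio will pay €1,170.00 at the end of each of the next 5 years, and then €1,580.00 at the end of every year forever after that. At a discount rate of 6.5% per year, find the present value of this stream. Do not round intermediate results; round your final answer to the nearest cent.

€22603.86

PV of 5-year annuity: €1,170.00 × [1 − (1+0.065)^−5] / 0.065 = 4862.14494
Perpetuity value at year 5: €1,580.00 / 0.065 = 24307.69231
PV of perpetuity: 24307.69231 / (1+0.065)^5 = 17741.71880
Total PV = 4862.14494 + 17741.71880 = 22603.86374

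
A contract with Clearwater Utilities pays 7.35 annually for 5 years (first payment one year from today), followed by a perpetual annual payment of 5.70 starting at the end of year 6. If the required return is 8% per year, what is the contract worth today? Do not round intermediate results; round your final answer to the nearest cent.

PV of 5-year annuity: 7.35 × [1 − (1+0.08)^−5] / 0.08 = 29.34642
Perpetuity value at year 5: 5.70 / 0.08 = 71.25000
PV of perpetuity: 71.25000 / (1+0.08)^5 = 48.49155
Total PV = 29.34642 + 48.49155 = 77.83797

77.84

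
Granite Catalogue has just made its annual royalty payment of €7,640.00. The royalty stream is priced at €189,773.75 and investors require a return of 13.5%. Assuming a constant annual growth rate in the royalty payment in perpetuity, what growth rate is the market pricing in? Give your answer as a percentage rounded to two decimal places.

P = D₀(1+g)/(r−g) ⇒ P(r−g) = D₀(1+g) ⇒ g(P+D₀) = P·r − D₀
g = (P·r − D₀)/(P + D₀) = (€189,773.75×0.135 − €7,640.00) / (€189,773.75 + €7,640.00) = 0.091075

9.11%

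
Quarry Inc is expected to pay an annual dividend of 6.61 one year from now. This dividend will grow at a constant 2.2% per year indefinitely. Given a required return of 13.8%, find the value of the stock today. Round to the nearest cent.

Growing perpetuity: P = D₁ / (r − g) = 6.6100 / (0.138 − 0.022) = 56.98

56.98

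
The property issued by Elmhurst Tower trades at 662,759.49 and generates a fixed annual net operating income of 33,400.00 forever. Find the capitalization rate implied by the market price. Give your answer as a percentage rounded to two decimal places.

5.04%

P = C/r ⇒ r = C/P = 33,400.00/662,759.49 = 0.050395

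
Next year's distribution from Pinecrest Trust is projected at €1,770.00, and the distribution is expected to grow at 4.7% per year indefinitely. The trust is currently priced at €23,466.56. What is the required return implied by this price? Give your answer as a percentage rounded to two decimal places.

12.24%

P = D₁/(r − g) ⇒ r = D₁/P + g = €1,770.0000/€23,466.56 + 0.047 = 0.075426 + 0.047 = 0.122426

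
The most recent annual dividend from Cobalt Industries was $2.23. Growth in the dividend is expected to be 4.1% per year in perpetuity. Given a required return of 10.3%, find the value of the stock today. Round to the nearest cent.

D₁ = D₀ × (1 + g) = $2.23 × 1.041 = $2.3214
Growing perpetuity: P = D₁ / (r − g) = $2.3214 / (0.103 − 0.041) = $37.44

$37.44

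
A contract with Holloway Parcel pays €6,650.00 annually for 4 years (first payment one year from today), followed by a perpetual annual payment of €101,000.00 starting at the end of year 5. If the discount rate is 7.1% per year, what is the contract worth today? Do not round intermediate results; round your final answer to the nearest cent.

PV of 4-year annuity: €6,650.00 × [1 − (1+0.071)^−4] / 0.071 = 22474.19779
Perpetuity value at year 4: €101,000.00 / 0.071 = 1422535.21127
PV of perpetuity: 1422535.21127 / (1+0.071)^4 = 1081197.77113
Total PV = 22474.19779 + 1081197.77113 = 1103671.96892

€1103671.97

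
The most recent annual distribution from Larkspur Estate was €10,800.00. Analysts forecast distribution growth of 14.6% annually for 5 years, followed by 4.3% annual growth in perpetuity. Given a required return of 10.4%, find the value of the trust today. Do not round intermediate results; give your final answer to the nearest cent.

€283049.25

D_1 = 12376.80000
D_2 = 14183.81280
D_3 = 16254.64947
D_4 = 18627.82829
D_5 = 21347.49122
Terminal value at year 5: TV = D_5×(1+g_2)/(r−g_2) = 22265.43334/0.061 = 365007.10400
P_0 = D_1/(1+r)^1 + D_2/(1+r)^2 + D_3/(1+r)^3 + D_4/(1+r)^4 + D_5/(1+r)^5 + TV/(1+r)^5
    = 11210.86957 + 11637.37004 + 12080.09607 + 12539.66494 + 13016.71741 + 222564.52891 = 283049.24695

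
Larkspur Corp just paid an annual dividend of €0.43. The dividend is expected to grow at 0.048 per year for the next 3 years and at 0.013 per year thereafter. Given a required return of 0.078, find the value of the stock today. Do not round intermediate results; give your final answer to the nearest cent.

D_1 = 0.45064
D_2 = 0.47227
D_3 = 0.49494
Terminal value at year 3: TV = D_3×(1+g_2)/(r−g_2) = 0.50137/0.065 = 7.71345
P_0 = D_1/(1+r)^1 + D_2/(1+r)^2 + D_3/(1+r)^3 + TV/(1+r)^3
    = 0.41803 + 0.40640 + 0.39509 + 6.15733 = 7.37685

€7.38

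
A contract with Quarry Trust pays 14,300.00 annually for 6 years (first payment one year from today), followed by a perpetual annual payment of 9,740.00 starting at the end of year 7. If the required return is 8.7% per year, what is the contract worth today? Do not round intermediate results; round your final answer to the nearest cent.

PV of 6-year annuity: 14,300.00 × [1 − (1+0.087)^−6] / 0.087 = 64726.48506
Perpetuity value at year 6: 9,740.00 / 0.087 = 111954.02299
PV of perpetuity: 111954.02299 / (1+0.087)^6 = 67867.59191
Total PV = 64726.48506 + 67867.59191 = 132594.07696

132594.08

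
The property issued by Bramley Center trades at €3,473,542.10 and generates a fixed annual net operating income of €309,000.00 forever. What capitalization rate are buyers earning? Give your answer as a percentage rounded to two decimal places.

P = C/r ⇒ r = C/P = €309,000.00/€3,473,542.10 = 0.088958

8.90%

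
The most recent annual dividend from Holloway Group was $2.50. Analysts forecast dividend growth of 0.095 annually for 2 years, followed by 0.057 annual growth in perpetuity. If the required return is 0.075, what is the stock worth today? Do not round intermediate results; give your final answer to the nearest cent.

$157.46

D_1 = 2.73750
D_2 = 2.99756
Terminal value at year 2: TV = D_2×(1+g_2)/(r−g_2) = 3.16842/0.018 = 176.02353
P_0 = D_1/(1+r)^1 + D_2/(1+r)^2 + TV/(1+r)^2
    = 2.54651 + 2.59389 + 152.31890 = 157.45930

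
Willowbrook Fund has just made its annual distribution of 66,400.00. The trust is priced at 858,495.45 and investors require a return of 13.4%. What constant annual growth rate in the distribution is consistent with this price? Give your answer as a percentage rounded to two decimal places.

5.26%

P = D₀(1+g)/(r−g) ⇒ P(r−g) = D₀(1+g) ⇒ g(P+D₀) = P·r − D₀
g = (P·r − D₀)/(P + D₀) = (858,495.45×0.134 − 66,400.00) / (858,495.45 + 66,400.00) = 0.052588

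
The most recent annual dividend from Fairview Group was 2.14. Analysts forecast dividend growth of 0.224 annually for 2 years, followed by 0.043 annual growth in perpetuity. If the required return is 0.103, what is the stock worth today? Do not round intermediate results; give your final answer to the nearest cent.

50.82

D_1 = 2.61936
D_2 = 3.20610
Terminal value at year 2: TV = D_2×(1+g_2)/(r−g_2) = 3.34396/0.06 = 55.73265
P_0 = D_1/(1+r)^1 + D_2/(1+r)^2 + TV/(1+r)^2
    = 2.37476 + 2.63527 + 45.80983 = 50.81986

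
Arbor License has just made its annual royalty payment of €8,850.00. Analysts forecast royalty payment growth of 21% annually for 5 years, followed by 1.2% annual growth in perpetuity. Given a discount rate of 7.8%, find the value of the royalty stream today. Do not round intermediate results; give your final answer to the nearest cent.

D_1 = 10708.50000
D_2 = 12957.28500
D_3 = 15678.31485
D_4 = 18970.76097
D_5 = 22954.62077
Terminal value at year 5: TV = D_5×(1+g_2)/(r−g_2) = 23230.07622/0.066 = 351970.85184
P_0 = D_1/(1+r)^1 + D_2/(1+r)^2 + D_3/(1+r)^3 + D_4/(1+r)^4 + D_5/(1+r)^5 + TV/(1+r)^5
    = 9933.67347 + 11150.04165 + 12515.35287 + 14047.84506 + 15767.98935 + 241775.83675 = 305190.73915

€305190.74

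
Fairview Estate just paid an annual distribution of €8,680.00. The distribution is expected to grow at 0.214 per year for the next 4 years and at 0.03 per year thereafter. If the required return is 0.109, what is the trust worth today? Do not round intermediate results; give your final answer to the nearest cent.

D_1 = 10537.52000
D_2 = 12792.54928
D_3 = 15530.15483
D_4 = 18853.60796
Terminal value at year 4: TV = D_4×(1+g_2)/(r−g_2) = 19419.21620/0.079 = 245812.86326
P_0 = D_1/(1+r)^1 + D_2/(1+r)^2 + D_3/(1+r)^3 + D_4/(1+r)^4 + TV/(1+r)^4
    = 9501.82146 + 10401.45289 + 11386.26132 + 12464.31131 + 162509.37534 = 206263.22232

€206263.22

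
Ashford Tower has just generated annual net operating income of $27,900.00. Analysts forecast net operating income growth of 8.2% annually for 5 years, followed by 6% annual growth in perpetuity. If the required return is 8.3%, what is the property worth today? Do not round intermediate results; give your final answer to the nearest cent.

D_1 = 30187.80000
D_2 = 32663.19960
D_3 = 35341.58197
D_4 = 38239.59169
D_5 = 41375.23821
Terminal value at year 5: TV = D_5×(1+g_2)/(r−g_2) = 43857.75250/0.023 = 1906858.80432
P_0 = D_1/(1+r)^1 + D_2/(1+r)^2 + D_3/(1+r)^3 + D_4/(1+r)^4 + D_5/(1+r)^5 + TV/(1+r)^5
    = 27874.23823 + 27848.50024 + 27822.78602 + 27797.09555 + 27771.42879 + 1279900.63121 = 1419014.68003

$1419014.68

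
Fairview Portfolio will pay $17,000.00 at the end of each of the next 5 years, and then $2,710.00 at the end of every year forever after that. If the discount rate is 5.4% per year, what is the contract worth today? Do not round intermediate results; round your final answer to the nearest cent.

$111375.25

PV of 5-year annuity: $17,000.00 × [1 − (1+0.054)^−5] / 0.054 = 72794.34082
Perpetuity value at year 5: $2,710.00 / 0.054 = 50185.18519
PV of perpetuity: 50185.18519 / (1+0.054)^5 = 38580.91086
Total PV = 72794.34082 + 38580.91086 = 111375.25167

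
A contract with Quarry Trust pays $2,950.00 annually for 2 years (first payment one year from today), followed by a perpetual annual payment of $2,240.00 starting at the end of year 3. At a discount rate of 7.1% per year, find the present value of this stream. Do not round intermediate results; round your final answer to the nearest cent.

PV of 2-year annuity: $2,950.00 × [1 − (1+0.071)^−2] / 0.071 = 5326.26994
Perpetuity value at year 2: $2,240.00 / 0.071 = 31549.29577
PV of perpetuity: 31549.29577 / (1+0.071)^2 = 27504.94165
Total PV = 5326.26994 + 27504.94165 = 32831.21159

$32831.21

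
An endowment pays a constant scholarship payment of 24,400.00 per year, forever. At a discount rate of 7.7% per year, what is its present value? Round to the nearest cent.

Level perpetuity: PV = C / r = 24,400.00 / 0.077 = 316,883.12

316883.12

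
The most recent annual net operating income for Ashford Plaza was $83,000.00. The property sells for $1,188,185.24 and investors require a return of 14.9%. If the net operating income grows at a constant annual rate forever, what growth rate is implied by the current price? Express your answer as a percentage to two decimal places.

P = D₀(1+g)/(r−g) ⇒ P(r−g) = D₀(1+g) ⇒ g(P+D₀) = P·r − D₀
g = (P·r − D₀)/(P + D₀) = ($1,188,185.24×0.149 − $83,000.00) / ($1,188,185.24 + $83,000.00) = 0.073978

7.40%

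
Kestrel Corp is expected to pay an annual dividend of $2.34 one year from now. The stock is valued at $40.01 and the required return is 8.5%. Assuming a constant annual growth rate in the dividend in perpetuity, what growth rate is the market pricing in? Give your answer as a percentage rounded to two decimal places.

P = D₁/(r−g) ⇒ g = r − D₁/P = 0.085 − $2.34/$40.01 = 0.026515

2.65%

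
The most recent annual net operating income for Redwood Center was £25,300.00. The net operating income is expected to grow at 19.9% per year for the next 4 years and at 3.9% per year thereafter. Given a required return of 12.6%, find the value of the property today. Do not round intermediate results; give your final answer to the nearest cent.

£507154.96

D_1 = 30334.70000
D_2 = 36371.30530
D_3 = 43609.19505
D_4 = 52287.42487
Terminal value at year 4: TV = D_4×(1+g_2)/(r−g_2) = 54326.63444/0.087 = 624444.07403
P_0 = D_1/(1+r)^1 + D_2/(1+r)^2 + D_3/(1+r)^3 + D_4/(1+r)^4 + TV/(1+r)^4
    = 26940.23091 + 28686.80005 + 30546.60147 + 32526.97617 + 388454.34759 = 507154.95619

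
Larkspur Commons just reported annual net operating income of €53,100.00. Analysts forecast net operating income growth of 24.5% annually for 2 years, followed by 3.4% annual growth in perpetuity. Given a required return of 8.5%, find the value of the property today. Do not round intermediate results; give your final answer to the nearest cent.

€1548349.36

D_1 = 66109.50000
D_2 = 82306.32750
Terminal value at year 2: TV = D_2×(1+g_2)/(r−g_2) = 85104.74264/0.051 = 1668720.44382
P_0 = D_1/(1+r)^1 + D_2/(1+r)^2 + TV/(1+r)^2
    = 60930.41475 + 69915.54503 + 1417503.40319 = 1548349.36297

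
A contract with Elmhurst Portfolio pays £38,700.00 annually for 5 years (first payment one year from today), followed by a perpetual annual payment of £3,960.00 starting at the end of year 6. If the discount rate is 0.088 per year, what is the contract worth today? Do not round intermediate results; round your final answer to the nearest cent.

£180830.63

PV of 5-year annuity: £38,700.00 × [1 − (1+0.088)^−5] / 0.088 = 151313.91162
Perpetuity value at year 5: £3,960.00 / 0.088 = 45000.00000
PV of perpetuity: 45000.00000 / (1+0.088)^5 = 29516.71602
Total PV = 151313.91162 + 29516.71602 = 180830.62764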